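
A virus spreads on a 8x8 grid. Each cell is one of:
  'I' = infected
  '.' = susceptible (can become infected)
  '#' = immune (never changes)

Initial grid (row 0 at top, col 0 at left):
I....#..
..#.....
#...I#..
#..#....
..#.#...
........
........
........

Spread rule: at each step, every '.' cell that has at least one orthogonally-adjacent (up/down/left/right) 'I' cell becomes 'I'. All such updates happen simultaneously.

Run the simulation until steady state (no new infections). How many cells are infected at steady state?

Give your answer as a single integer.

Step 0 (initial): 2 infected
Step 1: +5 new -> 7 infected
Step 2: +7 new -> 14 infected
Step 3: +6 new -> 20 infected
Step 4: +7 new -> 27 infected
Step 5: +7 new -> 34 infected
Step 6: +7 new -> 41 infected
Step 7: +8 new -> 49 infected
Step 8: +5 new -> 54 infected
Step 9: +2 new -> 56 infected
Step 10: +0 new -> 56 infected

Answer: 56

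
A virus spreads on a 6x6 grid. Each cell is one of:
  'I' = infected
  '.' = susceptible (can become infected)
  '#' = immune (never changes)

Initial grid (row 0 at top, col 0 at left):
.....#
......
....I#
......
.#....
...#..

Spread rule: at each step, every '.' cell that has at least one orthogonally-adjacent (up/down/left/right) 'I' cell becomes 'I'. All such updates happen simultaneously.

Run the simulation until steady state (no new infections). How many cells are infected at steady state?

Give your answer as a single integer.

Answer: 32

Derivation:
Step 0 (initial): 1 infected
Step 1: +3 new -> 4 infected
Step 2: +7 new -> 11 infected
Step 3: +7 new -> 18 infected
Step 4: +6 new -> 24 infected
Step 5: +4 new -> 28 infected
Step 6: +3 new -> 31 infected
Step 7: +1 new -> 32 infected
Step 8: +0 new -> 32 infected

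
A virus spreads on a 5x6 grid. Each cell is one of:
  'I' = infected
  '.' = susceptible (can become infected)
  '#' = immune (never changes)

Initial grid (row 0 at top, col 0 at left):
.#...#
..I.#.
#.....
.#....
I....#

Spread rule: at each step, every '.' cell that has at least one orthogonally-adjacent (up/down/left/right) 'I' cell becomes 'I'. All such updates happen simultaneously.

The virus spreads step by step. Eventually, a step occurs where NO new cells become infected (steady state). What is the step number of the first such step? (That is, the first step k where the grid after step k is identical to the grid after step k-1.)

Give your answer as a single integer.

Step 0 (initial): 2 infected
Step 1: +6 new -> 8 infected
Step 2: +6 new -> 14 infected
Step 3: +5 new -> 19 infected
Step 4: +3 new -> 22 infected
Step 5: +2 new -> 24 infected
Step 6: +0 new -> 24 infected

Answer: 6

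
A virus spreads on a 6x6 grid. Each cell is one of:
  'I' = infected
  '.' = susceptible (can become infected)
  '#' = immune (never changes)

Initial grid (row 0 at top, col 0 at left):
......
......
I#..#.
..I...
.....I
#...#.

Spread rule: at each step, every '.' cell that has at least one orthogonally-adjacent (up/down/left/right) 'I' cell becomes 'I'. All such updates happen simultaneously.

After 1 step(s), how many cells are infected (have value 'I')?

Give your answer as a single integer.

Step 0 (initial): 3 infected
Step 1: +9 new -> 12 infected

Answer: 12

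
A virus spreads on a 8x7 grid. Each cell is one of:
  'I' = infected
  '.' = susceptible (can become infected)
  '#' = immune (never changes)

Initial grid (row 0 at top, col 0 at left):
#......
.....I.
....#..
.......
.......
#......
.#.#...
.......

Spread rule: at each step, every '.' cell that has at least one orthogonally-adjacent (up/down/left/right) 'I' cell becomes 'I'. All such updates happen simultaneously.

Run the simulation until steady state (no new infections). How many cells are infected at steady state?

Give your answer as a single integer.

Step 0 (initial): 1 infected
Step 1: +4 new -> 5 infected
Step 2: +5 new -> 10 infected
Step 3: +6 new -> 16 infected
Step 4: +7 new -> 23 infected
Step 5: +8 new -> 31 infected
Step 6: +7 new -> 38 infected
Step 7: +5 new -> 43 infected
Step 8: +4 new -> 47 infected
Step 9: +1 new -> 48 infected
Step 10: +1 new -> 49 infected
Step 11: +1 new -> 50 infected
Step 12: +1 new -> 51 infected
Step 13: +0 new -> 51 infected

Answer: 51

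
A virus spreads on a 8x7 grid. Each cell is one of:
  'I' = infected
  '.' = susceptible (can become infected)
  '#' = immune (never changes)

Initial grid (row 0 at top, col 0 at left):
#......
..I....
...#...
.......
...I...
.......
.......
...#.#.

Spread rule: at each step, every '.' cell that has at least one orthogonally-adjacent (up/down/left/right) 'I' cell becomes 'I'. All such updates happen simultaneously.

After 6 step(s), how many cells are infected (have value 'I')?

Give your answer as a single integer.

Answer: 52

Derivation:
Step 0 (initial): 2 infected
Step 1: +8 new -> 10 infected
Step 2: +12 new -> 22 infected
Step 3: +12 new -> 34 infected
Step 4: +11 new -> 45 infected
Step 5: +5 new -> 50 infected
Step 6: +2 new -> 52 infected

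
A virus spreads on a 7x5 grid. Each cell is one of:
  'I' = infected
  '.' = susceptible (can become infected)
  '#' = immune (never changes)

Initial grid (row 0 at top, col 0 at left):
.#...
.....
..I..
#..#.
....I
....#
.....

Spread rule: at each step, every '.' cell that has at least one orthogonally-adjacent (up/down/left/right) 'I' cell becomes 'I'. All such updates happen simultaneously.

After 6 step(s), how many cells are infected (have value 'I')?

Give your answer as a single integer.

Step 0 (initial): 2 infected
Step 1: +6 new -> 8 infected
Step 2: +8 new -> 16 infected
Step 3: +6 new -> 22 infected
Step 4: +6 new -> 28 infected
Step 5: +2 new -> 30 infected
Step 6: +1 new -> 31 infected

Answer: 31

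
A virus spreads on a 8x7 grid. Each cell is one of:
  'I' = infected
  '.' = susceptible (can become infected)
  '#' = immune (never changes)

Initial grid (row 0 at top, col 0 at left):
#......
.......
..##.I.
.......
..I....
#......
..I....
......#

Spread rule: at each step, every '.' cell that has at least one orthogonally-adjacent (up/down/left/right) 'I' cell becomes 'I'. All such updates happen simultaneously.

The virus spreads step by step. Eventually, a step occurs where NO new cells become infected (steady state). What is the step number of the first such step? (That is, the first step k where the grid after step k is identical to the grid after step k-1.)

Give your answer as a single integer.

Answer: 6

Derivation:
Step 0 (initial): 3 infected
Step 1: +11 new -> 14 infected
Step 2: +16 new -> 30 infected
Step 3: +11 new -> 41 infected
Step 4: +7 new -> 48 infected
Step 5: +3 new -> 51 infected
Step 6: +0 new -> 51 infected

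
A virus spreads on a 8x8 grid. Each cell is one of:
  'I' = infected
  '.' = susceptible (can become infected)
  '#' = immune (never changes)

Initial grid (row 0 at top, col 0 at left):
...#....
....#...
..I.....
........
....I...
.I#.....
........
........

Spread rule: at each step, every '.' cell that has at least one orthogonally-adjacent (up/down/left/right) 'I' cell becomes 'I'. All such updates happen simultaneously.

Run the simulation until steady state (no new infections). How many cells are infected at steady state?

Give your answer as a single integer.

Answer: 61

Derivation:
Step 0 (initial): 3 infected
Step 1: +11 new -> 14 infected
Step 2: +17 new -> 31 infected
Step 3: +12 new -> 43 infected
Step 4: +8 new -> 51 infected
Step 5: +5 new -> 56 infected
Step 6: +4 new -> 60 infected
Step 7: +1 new -> 61 infected
Step 8: +0 new -> 61 infected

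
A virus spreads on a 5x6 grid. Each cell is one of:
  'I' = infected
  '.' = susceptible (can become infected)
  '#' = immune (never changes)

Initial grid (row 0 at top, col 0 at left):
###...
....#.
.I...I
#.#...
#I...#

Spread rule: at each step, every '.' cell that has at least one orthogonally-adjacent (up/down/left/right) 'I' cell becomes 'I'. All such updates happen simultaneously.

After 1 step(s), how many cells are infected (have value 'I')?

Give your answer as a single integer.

Answer: 11

Derivation:
Step 0 (initial): 3 infected
Step 1: +8 new -> 11 infected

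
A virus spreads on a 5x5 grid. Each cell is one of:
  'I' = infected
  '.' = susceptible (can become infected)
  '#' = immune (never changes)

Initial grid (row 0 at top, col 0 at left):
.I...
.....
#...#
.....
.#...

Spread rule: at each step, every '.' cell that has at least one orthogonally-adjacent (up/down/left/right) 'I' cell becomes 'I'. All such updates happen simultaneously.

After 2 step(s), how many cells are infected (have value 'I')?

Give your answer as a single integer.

Answer: 8

Derivation:
Step 0 (initial): 1 infected
Step 1: +3 new -> 4 infected
Step 2: +4 new -> 8 infected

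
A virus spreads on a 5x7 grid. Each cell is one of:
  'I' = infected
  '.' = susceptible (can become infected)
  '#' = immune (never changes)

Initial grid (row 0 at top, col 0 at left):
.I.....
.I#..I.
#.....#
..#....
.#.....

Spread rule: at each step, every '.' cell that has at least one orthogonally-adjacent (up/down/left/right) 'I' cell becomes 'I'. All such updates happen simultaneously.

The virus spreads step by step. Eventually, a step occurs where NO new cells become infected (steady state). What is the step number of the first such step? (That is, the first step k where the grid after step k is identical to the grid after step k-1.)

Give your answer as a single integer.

Answer: 7

Derivation:
Step 0 (initial): 3 infected
Step 1: +8 new -> 11 infected
Step 2: +8 new -> 19 infected
Step 3: +5 new -> 24 infected
Step 4: +4 new -> 28 infected
Step 5: +1 new -> 29 infected
Step 6: +1 new -> 30 infected
Step 7: +0 new -> 30 infected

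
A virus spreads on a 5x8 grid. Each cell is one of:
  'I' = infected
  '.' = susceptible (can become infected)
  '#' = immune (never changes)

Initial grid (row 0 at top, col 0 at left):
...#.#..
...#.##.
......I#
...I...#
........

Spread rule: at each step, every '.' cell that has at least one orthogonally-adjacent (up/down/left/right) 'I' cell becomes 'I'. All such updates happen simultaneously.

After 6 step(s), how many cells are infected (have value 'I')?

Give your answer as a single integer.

Step 0 (initial): 2 infected
Step 1: +6 new -> 8 infected
Step 2: +7 new -> 15 infected
Step 3: +7 new -> 22 infected
Step 4: +5 new -> 27 infected
Step 5: +2 new -> 29 infected
Step 6: +1 new -> 30 infected

Answer: 30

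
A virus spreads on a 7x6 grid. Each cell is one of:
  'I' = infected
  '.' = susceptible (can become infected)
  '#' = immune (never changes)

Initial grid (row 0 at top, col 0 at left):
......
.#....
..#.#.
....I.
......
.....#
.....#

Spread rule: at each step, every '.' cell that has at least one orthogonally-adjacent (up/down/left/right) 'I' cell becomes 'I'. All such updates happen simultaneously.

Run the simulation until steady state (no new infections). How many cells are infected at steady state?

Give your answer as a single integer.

Answer: 37

Derivation:
Step 0 (initial): 1 infected
Step 1: +3 new -> 4 infected
Step 2: +6 new -> 10 infected
Step 3: +6 new -> 16 infected
Step 4: +9 new -> 25 infected
Step 5: +6 new -> 31 infected
Step 6: +4 new -> 35 infected
Step 7: +2 new -> 37 infected
Step 8: +0 new -> 37 infected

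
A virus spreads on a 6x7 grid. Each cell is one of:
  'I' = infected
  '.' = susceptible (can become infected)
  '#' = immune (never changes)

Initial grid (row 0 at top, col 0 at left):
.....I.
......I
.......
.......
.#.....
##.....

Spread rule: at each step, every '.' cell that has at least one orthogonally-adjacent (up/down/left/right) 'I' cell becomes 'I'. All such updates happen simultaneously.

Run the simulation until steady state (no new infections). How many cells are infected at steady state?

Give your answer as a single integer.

Step 0 (initial): 2 infected
Step 1: +4 new -> 6 infected
Step 2: +4 new -> 10 infected
Step 3: +5 new -> 15 infected
Step 4: +6 new -> 21 infected
Step 5: +6 new -> 27 infected
Step 6: +5 new -> 32 infected
Step 7: +4 new -> 36 infected
Step 8: +2 new -> 38 infected
Step 9: +1 new -> 39 infected
Step 10: +0 new -> 39 infected

Answer: 39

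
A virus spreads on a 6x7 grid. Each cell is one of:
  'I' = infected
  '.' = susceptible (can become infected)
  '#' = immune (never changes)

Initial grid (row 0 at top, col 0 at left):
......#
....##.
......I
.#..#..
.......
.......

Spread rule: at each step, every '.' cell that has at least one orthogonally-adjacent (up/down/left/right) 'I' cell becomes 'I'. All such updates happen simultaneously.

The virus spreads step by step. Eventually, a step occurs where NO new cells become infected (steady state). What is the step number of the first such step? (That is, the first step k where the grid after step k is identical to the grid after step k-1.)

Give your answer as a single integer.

Step 0 (initial): 1 infected
Step 1: +3 new -> 4 infected
Step 2: +3 new -> 7 infected
Step 3: +3 new -> 10 infected
Step 4: +5 new -> 15 infected
Step 5: +6 new -> 21 infected
Step 6: +6 new -> 27 infected
Step 7: +6 new -> 33 infected
Step 8: +3 new -> 36 infected
Step 9: +1 new -> 37 infected
Step 10: +0 new -> 37 infected

Answer: 10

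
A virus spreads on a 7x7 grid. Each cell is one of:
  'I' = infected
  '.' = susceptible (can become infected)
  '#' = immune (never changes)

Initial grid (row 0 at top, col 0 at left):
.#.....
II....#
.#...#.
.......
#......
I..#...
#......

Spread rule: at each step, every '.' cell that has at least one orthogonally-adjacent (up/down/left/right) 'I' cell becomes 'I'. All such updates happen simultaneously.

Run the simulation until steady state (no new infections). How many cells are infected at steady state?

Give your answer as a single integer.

Step 0 (initial): 3 infected
Step 1: +4 new -> 7 infected
Step 2: +7 new -> 14 infected
Step 3: +7 new -> 21 infected
Step 4: +6 new -> 27 infected
Step 5: +4 new -> 31 infected
Step 6: +5 new -> 36 infected
Step 7: +4 new -> 40 infected
Step 8: +2 new -> 42 infected
Step 9: +0 new -> 42 infected

Answer: 42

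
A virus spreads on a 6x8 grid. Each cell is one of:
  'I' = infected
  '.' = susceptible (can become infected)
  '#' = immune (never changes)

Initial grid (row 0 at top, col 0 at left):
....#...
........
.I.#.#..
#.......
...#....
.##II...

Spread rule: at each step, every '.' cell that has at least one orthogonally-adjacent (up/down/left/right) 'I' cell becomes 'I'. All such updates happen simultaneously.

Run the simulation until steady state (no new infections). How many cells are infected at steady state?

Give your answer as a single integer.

Step 0 (initial): 3 infected
Step 1: +6 new -> 9 infected
Step 2: +8 new -> 17 infected
Step 3: +10 new -> 27 infected
Step 4: +5 new -> 32 infected
Step 5: +3 new -> 35 infected
Step 6: +3 new -> 38 infected
Step 7: +2 new -> 40 infected
Step 8: +1 new -> 41 infected
Step 9: +0 new -> 41 infected

Answer: 41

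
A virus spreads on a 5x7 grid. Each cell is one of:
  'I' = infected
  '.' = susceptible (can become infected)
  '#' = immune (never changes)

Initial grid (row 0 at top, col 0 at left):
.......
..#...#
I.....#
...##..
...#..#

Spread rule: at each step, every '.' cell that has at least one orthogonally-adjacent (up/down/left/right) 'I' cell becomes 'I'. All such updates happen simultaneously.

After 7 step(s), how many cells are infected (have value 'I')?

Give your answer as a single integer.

Answer: 26

Derivation:
Step 0 (initial): 1 infected
Step 1: +3 new -> 4 infected
Step 2: +5 new -> 9 infected
Step 3: +4 new -> 13 infected
Step 4: +4 new -> 17 infected
Step 5: +3 new -> 20 infected
Step 6: +3 new -> 23 infected
Step 7: +3 new -> 26 infected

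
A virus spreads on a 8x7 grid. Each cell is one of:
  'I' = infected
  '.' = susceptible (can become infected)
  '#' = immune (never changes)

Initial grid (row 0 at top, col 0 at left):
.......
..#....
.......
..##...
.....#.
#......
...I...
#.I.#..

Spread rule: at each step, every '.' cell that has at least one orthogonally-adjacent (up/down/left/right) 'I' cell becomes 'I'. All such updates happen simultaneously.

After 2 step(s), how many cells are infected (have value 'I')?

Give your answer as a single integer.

Answer: 12

Derivation:
Step 0 (initial): 2 infected
Step 1: +5 new -> 7 infected
Step 2: +5 new -> 12 infected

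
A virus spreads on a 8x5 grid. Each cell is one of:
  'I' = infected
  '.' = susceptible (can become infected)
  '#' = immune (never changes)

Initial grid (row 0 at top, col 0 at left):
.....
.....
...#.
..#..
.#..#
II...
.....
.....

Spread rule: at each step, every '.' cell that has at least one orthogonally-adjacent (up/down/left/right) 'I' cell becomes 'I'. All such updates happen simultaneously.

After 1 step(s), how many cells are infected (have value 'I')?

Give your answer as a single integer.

Step 0 (initial): 2 infected
Step 1: +4 new -> 6 infected

Answer: 6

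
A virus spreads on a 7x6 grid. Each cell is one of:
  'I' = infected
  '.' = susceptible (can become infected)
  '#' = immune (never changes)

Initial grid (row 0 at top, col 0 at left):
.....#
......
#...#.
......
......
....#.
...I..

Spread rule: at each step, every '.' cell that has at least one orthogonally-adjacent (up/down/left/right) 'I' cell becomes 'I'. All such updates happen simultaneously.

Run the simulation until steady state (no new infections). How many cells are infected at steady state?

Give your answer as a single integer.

Step 0 (initial): 1 infected
Step 1: +3 new -> 4 infected
Step 2: +4 new -> 8 infected
Step 3: +6 new -> 14 infected
Step 4: +6 new -> 20 infected
Step 5: +5 new -> 25 infected
Step 6: +6 new -> 31 infected
Step 7: +4 new -> 35 infected
Step 8: +2 new -> 37 infected
Step 9: +1 new -> 38 infected
Step 10: +0 new -> 38 infected

Answer: 38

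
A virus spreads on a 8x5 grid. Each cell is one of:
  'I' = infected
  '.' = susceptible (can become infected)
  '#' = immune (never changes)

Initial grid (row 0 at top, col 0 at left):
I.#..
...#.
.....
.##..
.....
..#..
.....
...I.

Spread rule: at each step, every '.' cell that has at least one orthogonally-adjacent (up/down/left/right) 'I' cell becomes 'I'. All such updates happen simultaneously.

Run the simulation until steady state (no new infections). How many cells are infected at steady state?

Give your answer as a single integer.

Answer: 35

Derivation:
Step 0 (initial): 2 infected
Step 1: +5 new -> 7 infected
Step 2: +6 new -> 13 infected
Step 3: +7 new -> 20 infected
Step 4: +7 new -> 27 infected
Step 5: +4 new -> 31 infected
Step 6: +1 new -> 32 infected
Step 7: +1 new -> 33 infected
Step 8: +1 new -> 34 infected
Step 9: +1 new -> 35 infected
Step 10: +0 new -> 35 infected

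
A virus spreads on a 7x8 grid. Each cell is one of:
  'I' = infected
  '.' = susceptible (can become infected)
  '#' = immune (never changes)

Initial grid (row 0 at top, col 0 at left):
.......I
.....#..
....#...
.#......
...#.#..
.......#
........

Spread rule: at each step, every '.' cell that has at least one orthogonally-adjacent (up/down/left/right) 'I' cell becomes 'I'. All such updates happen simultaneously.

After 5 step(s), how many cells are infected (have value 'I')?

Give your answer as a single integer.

Answer: 18

Derivation:
Step 0 (initial): 1 infected
Step 1: +2 new -> 3 infected
Step 2: +3 new -> 6 infected
Step 3: +3 new -> 9 infected
Step 4: +5 new -> 14 infected
Step 5: +4 new -> 18 infected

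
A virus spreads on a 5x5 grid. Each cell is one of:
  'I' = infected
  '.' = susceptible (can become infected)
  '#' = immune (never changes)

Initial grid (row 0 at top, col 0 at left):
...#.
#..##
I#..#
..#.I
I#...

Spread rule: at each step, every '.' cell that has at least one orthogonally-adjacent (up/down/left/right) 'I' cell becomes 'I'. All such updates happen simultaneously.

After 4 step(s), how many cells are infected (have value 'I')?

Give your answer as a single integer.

Answer: 12

Derivation:
Step 0 (initial): 3 infected
Step 1: +3 new -> 6 infected
Step 2: +3 new -> 9 infected
Step 3: +2 new -> 11 infected
Step 4: +1 new -> 12 infected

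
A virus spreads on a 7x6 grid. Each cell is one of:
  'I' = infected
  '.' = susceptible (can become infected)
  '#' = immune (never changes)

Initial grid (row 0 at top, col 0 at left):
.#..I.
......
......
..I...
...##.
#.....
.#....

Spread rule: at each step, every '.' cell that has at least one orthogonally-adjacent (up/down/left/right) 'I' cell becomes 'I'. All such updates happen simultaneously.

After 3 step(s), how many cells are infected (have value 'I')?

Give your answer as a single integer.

Step 0 (initial): 2 infected
Step 1: +7 new -> 9 infected
Step 2: +11 new -> 20 infected
Step 3: +8 new -> 28 infected

Answer: 28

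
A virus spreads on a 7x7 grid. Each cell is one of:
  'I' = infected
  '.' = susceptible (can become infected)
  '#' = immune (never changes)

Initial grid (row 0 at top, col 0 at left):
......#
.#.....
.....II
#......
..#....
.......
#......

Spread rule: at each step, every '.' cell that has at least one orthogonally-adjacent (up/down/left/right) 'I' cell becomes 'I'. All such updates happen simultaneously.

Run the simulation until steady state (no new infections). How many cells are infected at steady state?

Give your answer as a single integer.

Answer: 44

Derivation:
Step 0 (initial): 2 infected
Step 1: +5 new -> 7 infected
Step 2: +6 new -> 13 infected
Step 3: +7 new -> 20 infected
Step 4: +8 new -> 28 infected
Step 5: +5 new -> 33 infected
Step 6: +5 new -> 38 infected
Step 7: +4 new -> 42 infected
Step 8: +2 new -> 44 infected
Step 9: +0 new -> 44 infected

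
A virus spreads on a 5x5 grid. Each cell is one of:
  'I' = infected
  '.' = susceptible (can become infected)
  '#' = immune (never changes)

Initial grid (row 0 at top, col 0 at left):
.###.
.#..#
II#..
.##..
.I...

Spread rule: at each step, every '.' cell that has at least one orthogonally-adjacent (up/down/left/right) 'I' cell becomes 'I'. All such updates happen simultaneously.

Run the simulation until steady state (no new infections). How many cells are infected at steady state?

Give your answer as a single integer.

Answer: 16

Derivation:
Step 0 (initial): 3 infected
Step 1: +4 new -> 7 infected
Step 2: +2 new -> 9 infected
Step 3: +2 new -> 11 infected
Step 4: +2 new -> 13 infected
Step 5: +2 new -> 15 infected
Step 6: +1 new -> 16 infected
Step 7: +0 new -> 16 infected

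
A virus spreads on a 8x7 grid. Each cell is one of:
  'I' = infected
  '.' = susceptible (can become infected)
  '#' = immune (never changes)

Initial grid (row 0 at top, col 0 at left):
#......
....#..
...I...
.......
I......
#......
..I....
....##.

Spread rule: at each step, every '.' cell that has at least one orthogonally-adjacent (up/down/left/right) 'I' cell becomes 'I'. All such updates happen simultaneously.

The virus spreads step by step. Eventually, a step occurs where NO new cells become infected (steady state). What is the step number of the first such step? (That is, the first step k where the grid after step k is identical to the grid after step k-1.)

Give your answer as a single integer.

Answer: 6

Derivation:
Step 0 (initial): 3 infected
Step 1: +10 new -> 13 infected
Step 2: +16 new -> 29 infected
Step 3: +11 new -> 40 infected
Step 4: +7 new -> 47 infected
Step 5: +4 new -> 51 infected
Step 6: +0 new -> 51 infected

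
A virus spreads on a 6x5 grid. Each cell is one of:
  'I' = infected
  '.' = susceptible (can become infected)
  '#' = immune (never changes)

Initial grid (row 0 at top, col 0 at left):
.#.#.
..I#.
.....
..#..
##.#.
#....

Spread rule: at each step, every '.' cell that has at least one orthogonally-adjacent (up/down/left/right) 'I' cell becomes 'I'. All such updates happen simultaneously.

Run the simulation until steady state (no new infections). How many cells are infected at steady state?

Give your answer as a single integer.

Answer: 22

Derivation:
Step 0 (initial): 1 infected
Step 1: +3 new -> 4 infected
Step 2: +3 new -> 7 infected
Step 3: +5 new -> 12 infected
Step 4: +3 new -> 15 infected
Step 5: +2 new -> 17 infected
Step 6: +1 new -> 18 infected
Step 7: +1 new -> 19 infected
Step 8: +1 new -> 20 infected
Step 9: +2 new -> 22 infected
Step 10: +0 new -> 22 infected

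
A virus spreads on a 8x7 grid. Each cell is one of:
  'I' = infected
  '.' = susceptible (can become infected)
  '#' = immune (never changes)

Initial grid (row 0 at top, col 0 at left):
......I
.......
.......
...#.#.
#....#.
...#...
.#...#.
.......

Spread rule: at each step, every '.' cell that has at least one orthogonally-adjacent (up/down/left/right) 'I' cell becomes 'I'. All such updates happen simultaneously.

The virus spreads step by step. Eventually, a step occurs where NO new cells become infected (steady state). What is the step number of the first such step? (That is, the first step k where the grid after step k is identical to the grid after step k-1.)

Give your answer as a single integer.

Step 0 (initial): 1 infected
Step 1: +2 new -> 3 infected
Step 2: +3 new -> 6 infected
Step 3: +4 new -> 10 infected
Step 4: +4 new -> 14 infected
Step 5: +5 new -> 19 infected
Step 6: +6 new -> 25 infected
Step 7: +6 new -> 31 infected
Step 8: +5 new -> 36 infected
Step 9: +5 new -> 41 infected
Step 10: +3 new -> 44 infected
Step 11: +2 new -> 46 infected
Step 12: +2 new -> 48 infected
Step 13: +1 new -> 49 infected
Step 14: +0 new -> 49 infected

Answer: 14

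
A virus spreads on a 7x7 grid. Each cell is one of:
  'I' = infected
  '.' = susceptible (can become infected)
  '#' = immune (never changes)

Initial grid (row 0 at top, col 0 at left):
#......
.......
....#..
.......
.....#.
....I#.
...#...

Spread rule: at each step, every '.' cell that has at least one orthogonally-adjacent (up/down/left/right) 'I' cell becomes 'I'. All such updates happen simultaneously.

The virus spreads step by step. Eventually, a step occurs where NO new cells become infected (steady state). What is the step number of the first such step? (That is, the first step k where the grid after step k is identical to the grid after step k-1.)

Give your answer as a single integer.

Answer: 9

Derivation:
Step 0 (initial): 1 infected
Step 1: +3 new -> 4 infected
Step 2: +4 new -> 8 infected
Step 3: +6 new -> 14 infected
Step 4: +8 new -> 22 infected
Step 5: +8 new -> 30 infected
Step 6: +7 new -> 37 infected
Step 7: +5 new -> 42 infected
Step 8: +2 new -> 44 infected
Step 9: +0 new -> 44 infected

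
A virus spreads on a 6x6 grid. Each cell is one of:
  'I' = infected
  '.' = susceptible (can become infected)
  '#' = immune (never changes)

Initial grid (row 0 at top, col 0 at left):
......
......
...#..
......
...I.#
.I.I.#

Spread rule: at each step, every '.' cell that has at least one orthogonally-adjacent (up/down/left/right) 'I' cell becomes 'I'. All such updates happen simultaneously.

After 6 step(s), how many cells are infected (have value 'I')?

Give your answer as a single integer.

Step 0 (initial): 3 infected
Step 1: +7 new -> 10 infected
Step 2: +4 new -> 14 infected
Step 3: +5 new -> 19 infected
Step 4: +5 new -> 24 infected
Step 5: +6 new -> 30 infected
Step 6: +3 new -> 33 infected

Answer: 33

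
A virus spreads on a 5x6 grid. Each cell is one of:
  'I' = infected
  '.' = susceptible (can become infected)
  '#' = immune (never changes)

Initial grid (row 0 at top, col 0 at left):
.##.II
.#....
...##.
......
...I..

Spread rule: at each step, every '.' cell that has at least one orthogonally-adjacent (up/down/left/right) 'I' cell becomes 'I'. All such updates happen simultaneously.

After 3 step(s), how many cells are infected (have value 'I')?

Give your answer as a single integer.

Step 0 (initial): 3 infected
Step 1: +6 new -> 9 infected
Step 2: +6 new -> 15 infected
Step 3: +5 new -> 20 infected

Answer: 20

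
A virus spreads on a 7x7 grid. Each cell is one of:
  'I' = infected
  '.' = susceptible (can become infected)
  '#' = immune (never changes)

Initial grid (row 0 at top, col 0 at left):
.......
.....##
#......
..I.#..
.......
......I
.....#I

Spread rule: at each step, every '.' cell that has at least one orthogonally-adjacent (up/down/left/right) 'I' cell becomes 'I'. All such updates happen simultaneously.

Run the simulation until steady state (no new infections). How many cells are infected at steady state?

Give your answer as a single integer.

Answer: 44

Derivation:
Step 0 (initial): 3 infected
Step 1: +6 new -> 9 infected
Step 2: +10 new -> 19 infected
Step 3: +12 new -> 31 infected
Step 4: +8 new -> 39 infected
Step 5: +3 new -> 42 infected
Step 6: +1 new -> 43 infected
Step 7: +1 new -> 44 infected
Step 8: +0 new -> 44 infected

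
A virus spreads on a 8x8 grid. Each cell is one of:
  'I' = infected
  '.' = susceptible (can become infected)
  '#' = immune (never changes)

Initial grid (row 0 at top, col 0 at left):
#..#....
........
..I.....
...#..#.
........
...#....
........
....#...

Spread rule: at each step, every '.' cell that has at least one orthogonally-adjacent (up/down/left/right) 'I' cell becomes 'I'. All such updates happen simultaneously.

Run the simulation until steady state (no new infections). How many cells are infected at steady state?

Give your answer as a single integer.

Answer: 58

Derivation:
Step 0 (initial): 1 infected
Step 1: +4 new -> 5 infected
Step 2: +7 new -> 12 infected
Step 3: +9 new -> 21 infected
Step 4: +8 new -> 29 infected
Step 5: +9 new -> 38 infected
Step 6: +9 new -> 47 infected
Step 7: +5 new -> 52 infected
Step 8: +3 new -> 55 infected
Step 9: +2 new -> 57 infected
Step 10: +1 new -> 58 infected
Step 11: +0 new -> 58 infected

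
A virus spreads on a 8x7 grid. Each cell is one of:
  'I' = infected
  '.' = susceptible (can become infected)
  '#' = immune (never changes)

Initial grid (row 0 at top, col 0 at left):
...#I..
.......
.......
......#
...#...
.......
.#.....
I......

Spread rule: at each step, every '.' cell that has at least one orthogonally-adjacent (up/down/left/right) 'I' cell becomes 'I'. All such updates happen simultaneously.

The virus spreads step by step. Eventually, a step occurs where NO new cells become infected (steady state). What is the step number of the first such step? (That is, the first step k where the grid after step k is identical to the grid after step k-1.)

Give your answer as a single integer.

Answer: 8

Derivation:
Step 0 (initial): 2 infected
Step 1: +4 new -> 6 infected
Step 2: +6 new -> 12 infected
Step 3: +9 new -> 21 infected
Step 4: +12 new -> 33 infected
Step 5: +12 new -> 45 infected
Step 6: +5 new -> 50 infected
Step 7: +2 new -> 52 infected
Step 8: +0 new -> 52 infected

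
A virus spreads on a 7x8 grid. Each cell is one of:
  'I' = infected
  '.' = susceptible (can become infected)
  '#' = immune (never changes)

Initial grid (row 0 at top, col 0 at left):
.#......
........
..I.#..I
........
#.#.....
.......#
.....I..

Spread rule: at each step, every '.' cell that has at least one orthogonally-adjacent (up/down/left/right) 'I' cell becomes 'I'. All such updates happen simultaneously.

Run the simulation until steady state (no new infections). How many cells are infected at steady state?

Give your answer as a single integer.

Answer: 51

Derivation:
Step 0 (initial): 3 infected
Step 1: +10 new -> 13 infected
Step 2: +16 new -> 29 infected
Step 3: +14 new -> 43 infected
Step 4: +6 new -> 49 infected
Step 5: +2 new -> 51 infected
Step 6: +0 new -> 51 infected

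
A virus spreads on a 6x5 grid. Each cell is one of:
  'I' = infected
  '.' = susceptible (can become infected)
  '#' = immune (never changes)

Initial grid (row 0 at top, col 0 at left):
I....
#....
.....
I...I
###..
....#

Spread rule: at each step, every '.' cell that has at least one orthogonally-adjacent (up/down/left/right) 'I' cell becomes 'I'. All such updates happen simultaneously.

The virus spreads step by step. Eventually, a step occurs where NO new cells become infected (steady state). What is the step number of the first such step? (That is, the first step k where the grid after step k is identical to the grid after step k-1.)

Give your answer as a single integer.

Step 0 (initial): 3 infected
Step 1: +6 new -> 9 infected
Step 2: +7 new -> 16 infected
Step 3: +6 new -> 22 infected
Step 4: +1 new -> 23 infected
Step 5: +1 new -> 24 infected
Step 6: +1 new -> 25 infected
Step 7: +0 new -> 25 infected

Answer: 7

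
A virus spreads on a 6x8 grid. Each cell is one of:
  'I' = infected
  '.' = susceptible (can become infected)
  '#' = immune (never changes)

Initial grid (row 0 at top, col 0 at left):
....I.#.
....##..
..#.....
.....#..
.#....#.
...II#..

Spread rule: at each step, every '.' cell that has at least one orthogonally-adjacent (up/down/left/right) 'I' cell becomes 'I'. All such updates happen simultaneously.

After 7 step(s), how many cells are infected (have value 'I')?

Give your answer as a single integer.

Step 0 (initial): 3 infected
Step 1: +5 new -> 8 infected
Step 2: +7 new -> 15 infected
Step 3: +6 new -> 21 infected
Step 4: +5 new -> 26 infected
Step 5: +4 new -> 30 infected
Step 6: +4 new -> 34 infected
Step 7: +2 new -> 36 infected

Answer: 36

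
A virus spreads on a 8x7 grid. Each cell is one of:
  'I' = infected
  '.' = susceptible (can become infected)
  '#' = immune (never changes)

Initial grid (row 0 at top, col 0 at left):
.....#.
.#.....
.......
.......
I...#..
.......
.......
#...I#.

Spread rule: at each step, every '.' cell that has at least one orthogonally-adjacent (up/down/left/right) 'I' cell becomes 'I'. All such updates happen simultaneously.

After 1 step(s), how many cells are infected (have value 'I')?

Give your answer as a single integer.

Step 0 (initial): 2 infected
Step 1: +5 new -> 7 infected

Answer: 7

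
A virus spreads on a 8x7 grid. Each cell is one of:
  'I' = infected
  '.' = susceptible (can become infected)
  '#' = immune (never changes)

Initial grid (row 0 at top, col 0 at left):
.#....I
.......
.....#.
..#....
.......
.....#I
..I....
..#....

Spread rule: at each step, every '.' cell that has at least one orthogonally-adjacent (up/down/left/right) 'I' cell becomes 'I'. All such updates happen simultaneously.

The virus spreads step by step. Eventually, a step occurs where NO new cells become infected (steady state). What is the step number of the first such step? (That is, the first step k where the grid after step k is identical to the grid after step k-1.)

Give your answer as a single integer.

Answer: 9

Derivation:
Step 0 (initial): 3 infected
Step 1: +7 new -> 10 infected
Step 2: +14 new -> 24 infected
Step 3: +11 new -> 35 infected
Step 4: +7 new -> 42 infected
Step 5: +4 new -> 46 infected
Step 6: +3 new -> 49 infected
Step 7: +1 new -> 50 infected
Step 8: +1 new -> 51 infected
Step 9: +0 new -> 51 infected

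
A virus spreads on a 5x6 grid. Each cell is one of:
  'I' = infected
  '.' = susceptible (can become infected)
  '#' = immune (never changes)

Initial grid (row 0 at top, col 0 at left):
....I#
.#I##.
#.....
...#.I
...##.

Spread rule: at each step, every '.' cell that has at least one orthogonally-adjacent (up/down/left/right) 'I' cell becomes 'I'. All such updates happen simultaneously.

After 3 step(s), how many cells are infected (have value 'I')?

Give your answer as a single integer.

Step 0 (initial): 3 infected
Step 1: +6 new -> 9 infected
Step 2: +6 new -> 15 infected
Step 3: +3 new -> 18 infected

Answer: 18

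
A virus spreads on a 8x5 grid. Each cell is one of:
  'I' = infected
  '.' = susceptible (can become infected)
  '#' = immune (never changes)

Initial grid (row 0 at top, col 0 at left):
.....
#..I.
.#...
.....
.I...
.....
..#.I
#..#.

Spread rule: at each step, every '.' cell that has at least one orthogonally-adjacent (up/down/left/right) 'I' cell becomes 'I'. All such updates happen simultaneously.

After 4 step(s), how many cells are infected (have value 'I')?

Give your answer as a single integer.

Step 0 (initial): 3 infected
Step 1: +11 new -> 14 infected
Step 2: +14 new -> 28 infected
Step 3: +5 new -> 33 infected
Step 4: +2 new -> 35 infected

Answer: 35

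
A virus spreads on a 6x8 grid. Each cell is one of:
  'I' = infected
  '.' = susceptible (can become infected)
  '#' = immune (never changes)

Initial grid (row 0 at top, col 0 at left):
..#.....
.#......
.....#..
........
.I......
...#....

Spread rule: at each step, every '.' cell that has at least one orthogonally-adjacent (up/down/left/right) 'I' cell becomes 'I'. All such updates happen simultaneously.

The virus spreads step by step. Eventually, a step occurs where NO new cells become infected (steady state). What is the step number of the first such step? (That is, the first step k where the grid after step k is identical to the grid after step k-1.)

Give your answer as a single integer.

Answer: 11

Derivation:
Step 0 (initial): 1 infected
Step 1: +4 new -> 5 infected
Step 2: +6 new -> 11 infected
Step 3: +4 new -> 15 infected
Step 4: +6 new -> 21 infected
Step 5: +6 new -> 27 infected
Step 6: +6 new -> 33 infected
Step 7: +5 new -> 38 infected
Step 8: +3 new -> 41 infected
Step 9: +2 new -> 43 infected
Step 10: +1 new -> 44 infected
Step 11: +0 new -> 44 infected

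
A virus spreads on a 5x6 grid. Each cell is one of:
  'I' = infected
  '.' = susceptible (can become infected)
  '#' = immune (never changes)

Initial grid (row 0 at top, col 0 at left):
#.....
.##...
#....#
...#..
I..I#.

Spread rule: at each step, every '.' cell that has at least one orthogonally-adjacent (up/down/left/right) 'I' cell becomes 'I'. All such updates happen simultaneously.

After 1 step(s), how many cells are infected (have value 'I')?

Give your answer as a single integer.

Answer: 5

Derivation:
Step 0 (initial): 2 infected
Step 1: +3 new -> 5 infected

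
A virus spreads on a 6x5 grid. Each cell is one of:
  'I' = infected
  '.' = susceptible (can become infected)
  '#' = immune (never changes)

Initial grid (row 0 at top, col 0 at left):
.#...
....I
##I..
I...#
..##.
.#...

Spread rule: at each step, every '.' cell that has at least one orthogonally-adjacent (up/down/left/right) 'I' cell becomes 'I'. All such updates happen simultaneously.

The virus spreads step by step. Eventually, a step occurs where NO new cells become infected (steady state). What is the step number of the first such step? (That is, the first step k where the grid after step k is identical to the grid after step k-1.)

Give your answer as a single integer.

Answer: 5

Derivation:
Step 0 (initial): 3 infected
Step 1: +8 new -> 11 infected
Step 2: +6 new -> 17 infected
Step 3: +1 new -> 18 infected
Step 4: +1 new -> 19 infected
Step 5: +0 new -> 19 infected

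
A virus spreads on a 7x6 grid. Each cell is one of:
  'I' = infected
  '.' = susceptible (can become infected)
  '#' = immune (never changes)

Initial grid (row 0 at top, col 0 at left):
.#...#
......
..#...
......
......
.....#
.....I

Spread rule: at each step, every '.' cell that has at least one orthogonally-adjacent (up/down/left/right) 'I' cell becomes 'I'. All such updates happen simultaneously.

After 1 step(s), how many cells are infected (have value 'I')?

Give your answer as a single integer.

Answer: 2

Derivation:
Step 0 (initial): 1 infected
Step 1: +1 new -> 2 infected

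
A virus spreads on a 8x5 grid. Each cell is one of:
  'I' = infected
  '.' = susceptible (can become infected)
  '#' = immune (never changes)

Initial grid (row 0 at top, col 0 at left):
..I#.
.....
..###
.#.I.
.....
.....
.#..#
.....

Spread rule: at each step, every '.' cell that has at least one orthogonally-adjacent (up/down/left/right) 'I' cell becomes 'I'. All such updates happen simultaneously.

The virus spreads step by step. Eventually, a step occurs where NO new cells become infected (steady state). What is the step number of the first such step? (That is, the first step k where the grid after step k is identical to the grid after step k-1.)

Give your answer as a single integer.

Step 0 (initial): 2 infected
Step 1: +5 new -> 7 infected
Step 2: +6 new -> 13 infected
Step 3: +7 new -> 20 infected
Step 4: +6 new -> 26 infected
Step 5: +4 new -> 30 infected
Step 6: +2 new -> 32 infected
Step 7: +1 new -> 33 infected
Step 8: +0 new -> 33 infected

Answer: 8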